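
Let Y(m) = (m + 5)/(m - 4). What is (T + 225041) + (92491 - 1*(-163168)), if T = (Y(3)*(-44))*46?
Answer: 496892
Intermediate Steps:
Y(m) = (5 + m)/(-4 + m)
T = 16192 (T = (((5 + 3)/(-4 + 3))*(-44))*46 = ((8/(-1))*(-44))*46 = (-1*8*(-44))*46 = -8*(-44)*46 = 352*46 = 16192)
(T + 225041) + (92491 - 1*(-163168)) = (16192 + 225041) + (92491 - 1*(-163168)) = 241233 + (92491 + 163168) = 241233 + 255659 = 496892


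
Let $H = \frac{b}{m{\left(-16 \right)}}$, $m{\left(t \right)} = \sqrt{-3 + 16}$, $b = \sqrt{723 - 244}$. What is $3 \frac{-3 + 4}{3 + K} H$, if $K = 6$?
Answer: $\frac{\sqrt{6227}}{39} \approx 2.0234$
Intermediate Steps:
$b = \sqrt{479} \approx 21.886$
$m{\left(t \right)} = \sqrt{13}$
$H = \frac{\sqrt{6227}}{13}$ ($H = \frac{\sqrt{479}}{\sqrt{13}} = \sqrt{479} \frac{\sqrt{13}}{13} = \frac{\sqrt{6227}}{13} \approx 6.0701$)
$3 \frac{-3 + 4}{3 + K} H = 3 \frac{-3 + 4}{3 + 6} \frac{\sqrt{6227}}{13} = 3 \cdot 1 \cdot \frac{1}{9} \frac{\sqrt{6227}}{13} = 3 \cdot \frac{1}{9} \frac{\sqrt{6227}}{13} = \frac{\frac{1}{13} \sqrt{6227}}{3} = \frac{\sqrt{6227}}{39}$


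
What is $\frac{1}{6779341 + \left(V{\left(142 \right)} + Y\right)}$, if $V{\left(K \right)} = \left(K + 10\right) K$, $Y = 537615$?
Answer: $\frac{1}{7338540} \approx 1.3627 \cdot 10^{-7}$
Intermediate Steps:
$V{\left(K \right)} = K \left(10 + K\right)$ ($V{\left(K \right)} = \left(10 + K\right) K = K \left(10 + K\right)$)
$\frac{1}{6779341 + \left(V{\left(142 \right)} + Y\right)} = \frac{1}{6779341 + \left(142 \left(10 + 142\right) + 537615\right)} = \frac{1}{6779341 + \left(142 \cdot 152 + 537615\right)} = \frac{1}{6779341 + \left(21584 + 537615\right)} = \frac{1}{6779341 + 559199} = \frac{1}{7338540}$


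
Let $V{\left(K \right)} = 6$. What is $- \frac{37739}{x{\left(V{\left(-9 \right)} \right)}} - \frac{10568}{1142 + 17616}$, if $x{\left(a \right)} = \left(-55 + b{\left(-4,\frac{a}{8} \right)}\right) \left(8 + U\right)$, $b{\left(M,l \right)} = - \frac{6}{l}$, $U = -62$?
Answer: $- \frac{371930249}{31907358} \approx -11.657$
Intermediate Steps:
$x{\left(a \right)} = 2970 + \frac{2592}{a}$ ($x{\left(a \right)} = \left(-55 - \frac{6}{a \frac{1}{8}}\right) \left(8 - 62\right) = \left(-55 - \frac{6}{a \frac{1}{8}}\right) \left(-54\right) = \left(-55 - \frac{6}{\frac{1}{8} a}\right) \left(-54\right) = \left(-55 - 6 \frac{8}{a}\right) \left(-54\right) = \left(-55 - \frac{48}{a}\right) \left(-54\right) = 2970 + \frac{2592}{a}$)
$- \frac{37739}{x{\left(V{\left(-9 \right)} \right)}} - \frac{10568}{1142 + 17616} = - \frac{37739}{2970 + \frac{2592}{6}} - \frac{10568}{1142 + 17616} = - \frac{37739}{2970 + 2592 \cdot \frac{1}{6}} - \frac{10568}{18758} = - \frac{37739}{2970 + 432} - \frac{5284}{9379} = - \frac{37739}{3402} - \frac{5284}{9379} = - \frac{371930249}{31907358}$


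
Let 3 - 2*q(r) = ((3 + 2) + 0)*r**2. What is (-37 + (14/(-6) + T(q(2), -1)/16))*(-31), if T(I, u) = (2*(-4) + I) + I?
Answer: 60853/48 ≈ 1267.8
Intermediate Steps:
q(r) = 3/2 - 5*r**2/2 (q(r) = 3/2 - ((3 + 2) + 0)*r**2/2 = 3/2 - (5 + 0)*r**2/2 = 3/2 - 5*r**2/2)
T(I, u) = -8 + 2*I (T(I, u) = (-8 + I) + I = -8 + 2*I)
(-37 + (14/(-6) + T(q(2), -1)/16))*(-31) = (-37 + (14/(-6) + (-8 + 2*(3/2 - 5/2*2**2))/16))*(-31) = (-37 + (14*(-1/6) + (-8 + 2*(3/2 - 5/2*4))*(1/16)))*(-31) = (-37 + (-7/3 + (-8 + 2*(3/2 - 10))*(1/16)))*(-31) = (-37 + (-7/3 + (-8 + 2*(-17/2))*(1/16)))*(-31) = (-37 + (-7/3 + (-8 - 17)*(1/16)))*(-31) = (-37 + (-7/3 - 25*1/16))*(-31) = (-37 + (-7/3 - 25/16))*(-31) = (-37 - 187/48)*(-31) = -1963/48*(-31) = 60853/48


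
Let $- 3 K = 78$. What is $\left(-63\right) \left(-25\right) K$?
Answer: $-40950$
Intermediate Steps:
$K = -26$ ($K = \left(- \frac{1}{3}\right) 78 = -26$)
$\left(-63\right) \left(-25\right) K = \left(-63\right) \left(-25\right) \left(-26\right) = 1575 \left(-26\right) = -40950$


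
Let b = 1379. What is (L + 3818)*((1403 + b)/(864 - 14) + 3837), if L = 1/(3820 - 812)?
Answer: 937205482361/63920 ≈ 1.4662e+7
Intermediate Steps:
L = 1/3008 ≈ 0.00033245
(L + 3818)*((1403 + b)/(864 - 14) + 3837) = (1/3008 + 3818)*((1403 + 1379)/(864 - 14) + 3837) = 11484545*(2782/850 + 3837)/3008 = 11484545*(2782*(1/850) + 3837)/3008 = 11484545*(1391/425 + 3837)/3008 = (11484545/3008)*(1632116/425) = 937205482361/63920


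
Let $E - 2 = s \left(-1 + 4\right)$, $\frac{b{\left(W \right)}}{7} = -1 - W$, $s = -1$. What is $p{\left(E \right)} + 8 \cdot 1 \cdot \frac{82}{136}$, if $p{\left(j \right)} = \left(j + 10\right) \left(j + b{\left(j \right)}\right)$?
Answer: $- \frac{71}{17} \approx -4.1765$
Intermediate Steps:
$b{\left(W \right)} = -7 - 7 W$ ($b{\left(W \right)} = 7 \left(-1 - W\right) = -7 - 7 W$)
$E = -1$ ($E = 2 - \left(-1 + 4\right) = 2 - 3 = -1$)
$p{\left(j \right)} = \left(-7 - 6 j\right) \left(10 + j\right)$ ($p{\left(j \right)} = \left(j + 10\right) \left(j - \left(7 + 7 j\right)\right) = \left(10 + j\right) \left(-7 - 6 j\right) = \left(-7 - 6 j\right) \left(10 + j\right)$)
$p{\left(E \right)} + 8 \cdot 1 \cdot \frac{82}{136} = \left(-70 - -67 - 6 \left(-1\right)^{2}\right) + 8 \cdot 1 \cdot \frac{82}{136} = \left(-70 + 67 - 6\right) + 8 \cdot 82 \cdot \frac{1}{136} = \left(-70 + 67 - 6\right) + 8 \cdot \frac{41}{68} = -9 + \frac{82}{17} = - \frac{71}{17}$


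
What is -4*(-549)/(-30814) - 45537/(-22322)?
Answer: 677079003/343915054 ≈ 1.9687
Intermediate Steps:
-4*(-549)/(-30814) - 45537/(-22322) = 2196*(-1/30814) - 45537*(-1/22322) = -1098/15407 + 45537/22322 = 677079003/343915054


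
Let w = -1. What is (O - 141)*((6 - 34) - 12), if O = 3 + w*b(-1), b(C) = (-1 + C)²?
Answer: 5680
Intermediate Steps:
O = -1 (O = 3 - (-1 - 1)² = 3 - 1*(-2)² = 3 - 1*4 = 3 - 4 = -1)
(O - 141)*((6 - 34) - 12) = (-1 - 141)*((6 - 34) - 12) = -142*(-28 - 12) = -142*(-40) = 5680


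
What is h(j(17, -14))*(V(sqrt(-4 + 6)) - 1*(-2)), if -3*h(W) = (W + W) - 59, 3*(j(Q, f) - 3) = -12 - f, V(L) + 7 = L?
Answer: -775/9 + 155*sqrt(2)/9 ≈ -61.755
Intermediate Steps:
V(L) = -7 + L
j(Q, f) = -1 - f/3 (j(Q, f) = 3 + (-12 - f)/3 = 3 + (-4 - f/3) = -1 - f/3)
h(W) = 59/3 - 2*W/3 (h(W) = -((W + W) - 59)/3 = -(2*W - 59)/3 = -(-59 + 2*W)/3 = 59/3 - 2*W/3)
h(j(17, -14))*(V(sqrt(-4 + 6)) - 1*(-2)) = (59/3 - 2*(-1 - 1/3*(-14))/3)*((-7 + sqrt(-4 + 6)) - 1*(-2)) = (59/3 - 2*(-1 + 14/3)/3)*((-7 + sqrt(2)) + 2) = (59/3 - 2/3*11/3)*(-5 + sqrt(2)) = (59/3 - 22/9)*(-5 + sqrt(2)) = 155*(-5 + sqrt(2))/9 = -775/9 + 155*sqrt(2)/9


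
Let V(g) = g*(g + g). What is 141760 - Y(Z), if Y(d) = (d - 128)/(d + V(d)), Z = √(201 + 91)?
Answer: 165434177/1167 - 356*√73/85191 ≈ 1.4176e+5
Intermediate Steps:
V(g) = 2*g² (V(g) = g*(2*g) = 2*g²)
Z = 2*√73 (Z = √292 = 2*√73 ≈ 17.088)
Y(d) = (-128 + d)/(d + 2*d²) (Y(d) = (d - 128)/(d + 2*d²) = (-128 + d)/(d + 2*d²))
141760 - Y(Z) = 141760 - (-128 + 2*√73)/((2*√73)*(1 + 2*(2*√73))) = 141760 - √73/146*(-128 + 2*√73)/(1 + 4*√73) = 141760 - √73*(-128 + 2*√73)/(146*(1 + 4*√73))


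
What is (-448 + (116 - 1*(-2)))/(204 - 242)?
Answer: 165/19 ≈ 8.6842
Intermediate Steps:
(-448 + (116 - 1*(-2)))/(204 - 242) = (-448 + (116 + 2))/(-38) = (-448 + 118)*(-1/38) = -330*(-1/38) = 165/19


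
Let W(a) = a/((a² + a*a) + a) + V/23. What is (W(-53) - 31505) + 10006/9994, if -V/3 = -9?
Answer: -380168487466/12067755 ≈ -31503.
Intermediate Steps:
V = 27 (V = -3*(-9) = 27)
W(a) = 27/23 + a/(a + 2*a²) (W(a) = a/((a² + a*a) + a) + 27/23 = a/((a² + a²) + a) + 27*(1/23) = a/(2*a² + a) + 27/23 = a/(a + 2*a²) + 27/23 = 27/23 + a/(a + 2*a²))
(W(-53) - 31505) + 10006/9994 = (2*(25 + 27*(-53))/(23*(1 + 2*(-53))) - 31505) + 10006/9994 = (2*(25 - 1431)/(23*(1 - 106)) - 31505) + 10006*(1/9994) = ((2/23)*(-1406)/(-105) - 31505) + 5003/4997 = ((2/23)*(-1/105)*(-1406) - 31505) + 5003/4997 = (2812/2415 - 31505) + 5003/4997 = -76081763/2415 + 5003/4997 = -380168487466/12067755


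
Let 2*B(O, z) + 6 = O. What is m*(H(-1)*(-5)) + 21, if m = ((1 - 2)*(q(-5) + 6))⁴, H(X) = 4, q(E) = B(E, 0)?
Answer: 79/4 ≈ 19.750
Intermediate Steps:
B(O, z) = -3 + O/2
q(E) = -3 + E/2
m = 1/16 (m = ((1 - 2)*((-3 + (½)*(-5)) + 6))⁴ = (-((-3 - 5/2) + 6))⁴ = (-(-11/2 + 6))⁴ = (-1*½)⁴ = (-½)⁴ = 1/16 ≈ 0.062500)
m*(H(-1)*(-5)) + 21 = (4*(-5))/16 + 21 = (1/16)*(-20) + 21 = -5/4 + 21 = 79/4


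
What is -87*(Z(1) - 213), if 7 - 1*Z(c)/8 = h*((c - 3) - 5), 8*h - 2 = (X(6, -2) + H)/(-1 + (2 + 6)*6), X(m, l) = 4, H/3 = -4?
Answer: 589599/47 ≈ 12545.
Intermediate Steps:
H = -12 (H = 3*(-4) = -12)
h = 43/188 (h = 1/4 + ((4 - 12)/(-1 + (2 + 6)*6))/8 = 1/4 + (-8/(-1 + 8*6))/8 = 1/4 + (-8/(-1 + 48))/8 = 1/4 + (-8/47)/8 = 1/4 + (-8*1/47)/8 = 1/4 + (1/8)*(-8/47) = 1/4 - 1/47 = 43/188 ≈ 0.22872)
Z(c) = 3320/47 - 86*c/47 (Z(c) = 56 - 86*((c - 3) - 5)/47 = 56 - 86*((-3 + c) - 5)/47 = 56 - 86*(-8 + c)/47 = 56 - 8*(-86/47 + 43*c/188) = 56 + (688/47 - 86*c/47) = 3320/47 - 86*c/47)
-87*(Z(1) - 213) = -87*((3320/47 - 86/47*1) - 213) = -87*((3320/47 - 86/47) - 213) = -87*(3234/47 - 213) = -87*(-6777/47) = 589599/47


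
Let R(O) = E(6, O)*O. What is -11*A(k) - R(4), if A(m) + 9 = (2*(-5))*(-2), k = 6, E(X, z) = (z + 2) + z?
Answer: -161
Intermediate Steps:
E(X, z) = 2 + 2*z (E(X, z) = (2 + z) + z = 2 + 2*z)
R(O) = O*(2 + 2*O) (R(O) = (2 + 2*O)*O = O*(2 + 2*O))
A(m) = 11 (A(m) = -9 + (2*(-5))*(-2) = -9 - 10*(-2) = -9 + 20 = 11)
-11*A(k) - R(4) = -11*11 - 2*4*(1 + 4) = -121 - 2*4*5 = -121 - 1*40 = -121 - 40 = -161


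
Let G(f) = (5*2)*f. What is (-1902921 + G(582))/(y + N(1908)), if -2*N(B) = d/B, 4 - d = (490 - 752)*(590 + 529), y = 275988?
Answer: -3619668708/526438513 ≈ -6.8758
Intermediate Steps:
G(f) = 10*f
d = 293182 (d = 4 - (490 - 752)*(590 + 529) = 4 - (-262)*1119 = 4 - 1*(-293178) = 4 + 293178 = 293182)
N(B) = -146591/B
(-1902921 + G(582))/(y + N(1908)) = (-1902921 + 10*582)/(275988 - 146591/1908) = (-1902921 + 5820)/(275988 - 146591*1/1908) = -1897101/(275988 - 146591/1908) = -1897101/526438513/1908 = -1897101*1908/526438513 = -3619668708/526438513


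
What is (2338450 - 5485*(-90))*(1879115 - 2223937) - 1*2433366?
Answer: -976572819566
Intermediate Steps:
(2338450 - 5485*(-90))*(1879115 - 2223937) - 1*2433366 = (2338450 + 493650)*(-344822) - 2433366 = 2832100*(-344822) - 2433366 = -976570386200 - 2433366 = -976572819566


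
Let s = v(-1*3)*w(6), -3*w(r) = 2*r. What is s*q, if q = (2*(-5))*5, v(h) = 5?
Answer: 1000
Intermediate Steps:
w(r) = -2*r/3
q = -50 (q = -10*5 = -50)
s = -20 (s = 5*(-⅔*6) = 5*(-4) = -20)
s*q = -20*(-50) = 1000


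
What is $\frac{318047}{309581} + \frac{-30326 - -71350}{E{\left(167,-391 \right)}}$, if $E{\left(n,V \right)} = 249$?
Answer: $\frac{12779444647}{77085669} \approx 165.78$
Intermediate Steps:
$\frac{318047}{309581} + \frac{-30326 - -71350}{E{\left(167,-391 \right)}} = \frac{318047}{309581} + \frac{-30326 - -71350}{249} = 318047 \cdot \frac{1}{309581} + \left(-30326 + 71350\right) \frac{1}{249} = \frac{318047}{309581} + 41024 \cdot \frac{1}{249} = \frac{318047}{309581} + \frac{41024}{249} = \frac{12779444647}{77085669}$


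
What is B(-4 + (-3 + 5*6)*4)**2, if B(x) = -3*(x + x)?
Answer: 389376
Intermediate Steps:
B(x) = -6*x
B(-4 + (-3 + 5*6)*4)**2 = (-6*(-4 + (-3 + 5*6)*4))**2 = (-6*(-4 + (-3 + 30)*4))**2 = (-6*(-4 + 27*4))**2 = (-6*(-4 + 108))**2 = (-6*104)**2 = (-624)**2 = 389376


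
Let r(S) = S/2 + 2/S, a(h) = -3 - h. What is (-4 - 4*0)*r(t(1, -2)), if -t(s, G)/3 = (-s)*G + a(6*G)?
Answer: 2186/33 ≈ 66.242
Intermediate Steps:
t(s, G) = 9 + 18*G + 3*G*s (t(s, G) = -3*((-s)*G + (-3 - 6*G)) = -3*(-G*s + (-3 - 6*G)) = -3*(-3 - 6*G - G*s) = 9 + 18*G + 3*G*s)
r(S) = S/2 + 2/S (r(S) = S*(1/2) + 2/S = S/2 + 2/S)
(-4 - 4*0)*r(t(1, -2)) = (-4 - 4*0)*((9 + 18*(-2) + 3*(-2)*1)/2 + 2/(9 + 18*(-2) + 3*(-2)*1)) = (-4 + 0)*((9 - 36 - 6)/2 + 2/(9 - 36 - 6)) = -4*((1/2)*(-33) + 2/(-33)) = -4*(-33/2 + 2*(-1/33)) = -4*(-33/2 - 2/33) = -4*(-1093/66) = 2186/33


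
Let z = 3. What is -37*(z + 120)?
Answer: -4551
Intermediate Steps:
-37*(z + 120) = -37*(3 + 120) = -37*123 = -1*4551 = -4551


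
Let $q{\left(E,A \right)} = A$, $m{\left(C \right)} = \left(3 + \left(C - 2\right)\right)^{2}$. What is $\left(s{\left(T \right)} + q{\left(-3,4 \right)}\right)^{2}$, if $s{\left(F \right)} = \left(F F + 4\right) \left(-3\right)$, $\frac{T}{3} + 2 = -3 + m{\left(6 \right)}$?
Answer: $2733198400$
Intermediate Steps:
$m{\left(C \right)} = \left(1 + C\right)^{2}$ ($m{\left(C \right)} = \left(3 + \left(-2 + C\right)\right)^{2} = \left(1 + C\right)^{2}$)
$T = 132$ ($T = -6 + 3 \left(-3 + \left(1 + 6\right)^{2}\right) = -6 + 3 \left(-3 + 7^{2}\right) = -6 + 3 \left(-3 + 49\right) = -6 + 3 \cdot 46 = -6 + 138 = 132$)
$s{\left(F \right)} = -12 - 3 F^{2}$ ($s{\left(F \right)} = \left(F^{2} + 4\right) \left(-3\right) = \left(4 + F^{2}\right) \left(-3\right) = -12 - 3 F^{2}$)
$\left(s{\left(T \right)} + q{\left(-3,4 \right)}\right)^{2} = \left(\left(-12 - 3 \cdot 132^{2}\right) + 4\right)^{2} = \left(\left(-12 - 52272\right) + 4\right)^{2} = \left(-52284 + 4\right)^{2} = \left(-52280\right)^{2} = 2733198400$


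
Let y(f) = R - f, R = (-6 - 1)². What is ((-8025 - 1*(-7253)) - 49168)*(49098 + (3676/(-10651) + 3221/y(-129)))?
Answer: -2325143240557390/947939 ≈ -2.4528e+9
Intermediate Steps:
R = 49 (R = (-7)² = 49)
y(f) = 49 - f
((-8025 - 1*(-7253)) - 49168)*(49098 + (3676/(-10651) + 3221/y(-129))) = ((-8025 - 1*(-7253)) - 49168)*(49098 + (3676/(-10651) + 3221/(49 - 1*(-129)))) = ((-8025 + 7253) - 49168)*(49098 + (3676*(-1/10651) + 3221/(49 + 129))) = (-772 - 49168)*(49098 + (-3676/10651 + 3221/178)) = -49940*(49098 + (-3676/10651 + 3221*(1/178))) = -49940*(49098 + (-3676/10651 + 3221/178)) = -49940*(49098 + 33652543/1895878) = -49940*93117470587/1895878 = -2325143240557390/947939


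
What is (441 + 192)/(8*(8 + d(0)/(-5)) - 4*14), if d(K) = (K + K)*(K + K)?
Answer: 633/8 ≈ 79.125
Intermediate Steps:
d(K) = 4*K² (d(K) = (2*K)*(2*K) = 4*K²)
(441 + 192)/(8*(8 + d(0)/(-5)) - 4*14) = (441 + 192)/(8*(8 + (4*0²)/(-5)) - 4*14) = 633/(8*(8 + (4*0)*(-⅕)) - 56) = 633/(8*(8 + 0*(-⅕)) - 56) = 633/(8*(8 + 0) - 56) = 633/(8*8 - 56) = 633/(64 - 56) = 633/8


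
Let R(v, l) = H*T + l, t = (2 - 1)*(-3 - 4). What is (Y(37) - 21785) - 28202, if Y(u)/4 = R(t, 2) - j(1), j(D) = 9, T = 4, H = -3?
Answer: -50063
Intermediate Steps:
t = -7 (t = 1*(-7) = -7)
R(v, l) = -12 + l (R(v, l) = -3*4 + l = -12 + l)
Y(u) = -76 (Y(u) = 4*((-12 + 2) - 1*9) = 4*(-10 - 9) = 4*(-19) = -76)
(Y(37) - 21785) - 28202 = (-76 - 21785) - 28202 = -21861 - 28202 = -50063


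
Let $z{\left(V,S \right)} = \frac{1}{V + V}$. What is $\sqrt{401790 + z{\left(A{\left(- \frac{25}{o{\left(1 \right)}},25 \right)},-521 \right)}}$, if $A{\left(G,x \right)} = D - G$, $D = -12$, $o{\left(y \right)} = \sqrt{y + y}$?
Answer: $\frac{\sqrt{-9642959 + 10044750 \sqrt{2}}}{\sqrt{-24 + 25 \sqrt{2}}} \approx 633.87$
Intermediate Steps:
$o{\left(y \right)} = \sqrt{2} \sqrt{y}$ ($o{\left(y \right)} = \sqrt{2 y} = \sqrt{2} \sqrt{y}$)
$A{\left(G,x \right)} = -12 - G$
$z{\left(V,S \right)} = \frac{1}{2 V}$
$\sqrt{401790 + z{\left(A{\left(- \frac{25}{o{\left(1 \right)}},25 \right)},-521 \right)}} = \sqrt{401790 + \frac{1}{2 \left(-12 - - \frac{25}{\sqrt{2} \sqrt{1}}\right)}} = \sqrt{401790 + \frac{1}{2 \left(-12 - - \frac{25}{\sqrt{2} \cdot 1}\right)}} = \sqrt{401790 + \frac{1}{2 \left(-12 - - \frac{25}{\sqrt{2}}\right)}} = \sqrt{401790 + \frac{1}{2 \left(-12 - - 25 \frac{\sqrt{2}}{2}\right)}} = \sqrt{401790 + \frac{1}{2 \left(-12 - - \frac{25 \sqrt{2}}{2}\right)}} = \sqrt{401790 + \frac{1}{2 \left(-12 + \frac{25 \sqrt{2}}{2}\right)}}$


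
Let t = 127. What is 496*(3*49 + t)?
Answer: 135904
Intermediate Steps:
496*(3*49 + t) = 496*(3*49 + 127) = 496*(147 + 127) = 496*274 = 135904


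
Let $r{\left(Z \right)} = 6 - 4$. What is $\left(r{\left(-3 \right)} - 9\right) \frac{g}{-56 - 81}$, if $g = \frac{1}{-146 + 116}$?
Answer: $- \frac{7}{4110} \approx -0.0017032$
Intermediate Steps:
$r{\left(Z \right)} = 2$
$g = - \frac{1}{30}$ ($g = \frac{1}{-30} = - \frac{1}{30} \approx -0.033333$)
$\left(r{\left(-3 \right)} - 9\right) \frac{g}{-56 - 81} = \left(2 - 9\right) \left(- \frac{1}{30 \left(-56 - 81\right)}\right) = \left(2 - 9\right) \left(- \frac{1}{30 \left(-137\right)}\right) = - 7 \left(\left(- \frac{1}{30}\right) \left(- \frac{1}{137}\right)\right) = \left(-7\right) \frac{1}{4110} = - \frac{7}{4110}$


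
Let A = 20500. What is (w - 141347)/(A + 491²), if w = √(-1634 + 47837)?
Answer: -141347/261581 + √46203/261581 ≈ -0.53953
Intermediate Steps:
w = √46203 ≈ 214.95
(w - 141347)/(A + 491²) = (√46203 - 141347)/(20500 + 491²) = (-141347 + √46203)/(20500 + 241081) = (-141347 + √46203)/261581 = (-141347 + √46203)*(1/261581) = -141347/261581 + √46203/261581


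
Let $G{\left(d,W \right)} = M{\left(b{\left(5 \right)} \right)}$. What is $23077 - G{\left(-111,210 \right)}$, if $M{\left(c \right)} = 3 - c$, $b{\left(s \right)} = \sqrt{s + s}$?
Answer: $23074 + \sqrt{10} \approx 23077.0$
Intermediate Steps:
$b{\left(s \right)} = \sqrt{2} \sqrt{s}$ ($b{\left(s \right)} = \sqrt{2 s} = \sqrt{2} \sqrt{s}$)
$G{\left(d,W \right)} = 3 - \sqrt{10}$ ($G{\left(d,W \right)} = 3 - \sqrt{2} \sqrt{5} = 3 - \sqrt{10}$)
$23077 - G{\left(-111,210 \right)} = 23077 - \left(3 - \sqrt{10}\right) = 23074 + \sqrt{10}$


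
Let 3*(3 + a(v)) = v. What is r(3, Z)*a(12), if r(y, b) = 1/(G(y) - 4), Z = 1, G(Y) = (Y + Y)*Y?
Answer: 1/14 ≈ 0.071429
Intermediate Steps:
G(Y) = 2*Y**2 (G(Y) = (2*Y)*Y = 2*Y**2)
a(v) = -3 + v/3
r(y, b) = 1/(-4 + 2*y**2) (r(y, b) = 1/(2*y**2 - 4) = 1/(-4 + 2*y**2))
r(3, Z)*a(12) = (1/(2*(-2 + 3**2)))*(-3 + (1/3)*12) = (1/(2*(-2 + 9)))*(-3 + 4) = ((1/2)/7)*1 = ((1/2)*(1/7))*1 = (1/14)*1 = 1/14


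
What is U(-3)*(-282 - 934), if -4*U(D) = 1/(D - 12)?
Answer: -304/15 ≈ -20.267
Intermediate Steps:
U(D) = -1/(4*(-12 + D)) (U(D) = -1/(4*(D - 12)) = -1/(4*(-12 + D)))
U(-3)*(-282 - 934) = (-1/(-48 + 4*(-3)))*(-282 - 934) = -1/(-48 - 12)*(-1216) = -1/(-60)*(-1216) = -1*(-1/60)*(-1216) = (1/60)*(-1216) = -304/15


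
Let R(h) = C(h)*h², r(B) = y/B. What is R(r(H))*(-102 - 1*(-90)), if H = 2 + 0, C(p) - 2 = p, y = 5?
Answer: -675/2 ≈ -337.50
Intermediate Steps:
C(p) = 2 + p
H = 2
r(B) = 5/B
R(h) = h²*(2 + h) (R(h) = (2 + h)*h² = h²*(2 + h))
R(r(H))*(-102 - 1*(-90)) = ((5/2)²*(2 + 5/2))*(-102 - 1*(-90)) = ((5*(½))²*(2 + 5*(½)))*(-102 + 90) = ((5/2)²*(2 + 5/2))*(-12) = ((25/4)*(9/2))*(-12) = (225/8)*(-12) = -675/2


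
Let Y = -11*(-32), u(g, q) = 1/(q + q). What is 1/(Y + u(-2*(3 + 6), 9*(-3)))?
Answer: 54/19007 ≈ 0.0028411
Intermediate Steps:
u(g, q) = 1/(2*q)
Y = 352
1/(Y + u(-2*(3 + 6), 9*(-3))) = 1/(352 + 1/(2*((9*(-3))))) = 1/(352 + (½)/(-27)) = 1/(352 + (½)*(-1/27)) = 1/(352 - 1/54) = 1/(19007/54) = 54/19007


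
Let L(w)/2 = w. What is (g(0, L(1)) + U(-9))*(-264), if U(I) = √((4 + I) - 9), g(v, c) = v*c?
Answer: -264*I*√14 ≈ -987.8*I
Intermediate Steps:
L(w) = 2*w
g(v, c) = c*v
U(I) = √(-5 + I)
(g(0, L(1)) + U(-9))*(-264) = ((2*1)*0 + √(-5 - 9))*(-264) = (2*0 + √(-14))*(-264) = (0 + I*√14)*(-264) = (I*√14)*(-264) = -264*I*√14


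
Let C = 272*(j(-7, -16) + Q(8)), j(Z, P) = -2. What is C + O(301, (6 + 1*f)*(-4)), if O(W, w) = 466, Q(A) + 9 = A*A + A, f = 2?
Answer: 17058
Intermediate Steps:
Q(A) = -9 + A + A**2 (Q(A) = -9 + (A*A + A) = -9 + (A**2 + A) = -9 + (A + A**2) = -9 + A + A**2)
C = 16592 (C = 272*(-2 + (-9 + 8 + 8**2)) = 272*(-2 + (-9 + 8 + 64)) = 272*(-2 + 63) = 272*61 = 16592)
C + O(301, (6 + 1*f)*(-4)) = 16592 + 466 = 17058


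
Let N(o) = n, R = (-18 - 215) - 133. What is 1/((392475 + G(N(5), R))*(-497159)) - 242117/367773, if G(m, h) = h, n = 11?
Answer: -15732804492371500/23897953082715621 ≈ -0.65833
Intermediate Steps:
R = -366 (R = -233 - 133 = -366)
N(o) = 11
1/((392475 + G(N(5), R))*(-497159)) - 242117/367773 = 1/((392475 - 366)*(-497159)) - 242117/367773 = -1/497159/392109 - 242117*1/367773 = (1/392109)*(-1/497159) - 242117/367773 = -1/194940518331 - 242117/367773 = -15732804492371500/23897953082715621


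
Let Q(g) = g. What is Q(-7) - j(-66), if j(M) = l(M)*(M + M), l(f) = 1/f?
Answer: -9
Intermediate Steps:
j(M) = 2 (j(M) = (M + M)/M = (2*M)/M = 2)
Q(-7) - j(-66) = -7 - 1*2 = -7 - 2 = -9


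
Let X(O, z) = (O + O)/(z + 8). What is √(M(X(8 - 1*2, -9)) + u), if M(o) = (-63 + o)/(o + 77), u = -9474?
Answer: I*√1601301/13 ≈ 97.34*I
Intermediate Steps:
X(O, z) = 2*O/(8 + z) (X(O, z) = (2*O)/(8 + z) = 2*O/(8 + z))
M(o) = (-63 + o)/(77 + o)
√(M(X(8 - 1*2, -9)) + u) = √((-63 + 2*(8 - 1*2)/(8 - 9))/(77 + 2*(8 - 1*2)/(8 - 9)) - 9474) = √((-63 + 2*(8 - 2)/(-1))/(77 + 2*(8 - 2)/(-1)) - 9474) = √((-63 + 2*6*(-1))/(77 + 2*6*(-1)) - 9474) = √((-63 - 12)/(77 - 12) - 9474) = √(-75/65 - 9474) = √((1/65)*(-75) - 9474) = √(-15/13 - 9474) = √(-123177/13) = I*√1601301/13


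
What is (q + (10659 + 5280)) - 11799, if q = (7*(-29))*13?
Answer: 1501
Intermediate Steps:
q = -2639 (q = -203*13 = -2639)
(q + (10659 + 5280)) - 11799 = (-2639 + (10659 + 5280)) - 11799 = (-2639 + 15939) - 11799 = 13300 - 11799 = 1501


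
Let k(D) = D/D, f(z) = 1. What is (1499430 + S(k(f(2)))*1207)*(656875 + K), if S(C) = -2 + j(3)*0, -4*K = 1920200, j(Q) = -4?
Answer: 264709854200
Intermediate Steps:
k(D) = 1
K = -480050 (K = -¼*1920200 = -480050)
S(C) = -2 (S(C) = -2 - 4*0 = -2 + 0 = -2)
(1499430 + S(k(f(2)))*1207)*(656875 + K) = (1499430 - 2*1207)*(656875 - 480050) = (1499430 - 2414)*176825 = 1497016*176825 = 264709854200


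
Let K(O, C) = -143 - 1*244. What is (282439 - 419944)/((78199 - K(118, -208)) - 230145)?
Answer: 137505/151559 ≈ 0.90727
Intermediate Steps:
K(O, C) = -387 (K(O, C) = -143 - 244 = -387)
(282439 - 419944)/((78199 - K(118, -208)) - 230145) = (282439 - 419944)/((78199 - 1*(-387)) - 230145) = -137505/((78199 + 387) - 230145) = -137505/(78586 - 230145) = -137505/(-151559) = -137505*(-1/151559) = 137505/151559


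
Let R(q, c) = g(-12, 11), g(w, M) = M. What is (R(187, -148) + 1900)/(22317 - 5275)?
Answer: 1911/17042 ≈ 0.11213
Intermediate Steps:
R(q, c) = 11
(R(187, -148) + 1900)/(22317 - 5275) = (11 + 1900)/(22317 - 5275) = 1911/17042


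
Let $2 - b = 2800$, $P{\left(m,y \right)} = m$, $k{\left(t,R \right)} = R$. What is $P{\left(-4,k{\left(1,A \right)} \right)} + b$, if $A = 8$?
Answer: $-2802$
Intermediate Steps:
$b = -2798$ ($b = 2 - 2800 = -2798$)
$P{\left(-4,k{\left(1,A \right)} \right)} + b = -4 - 2798 = -2802$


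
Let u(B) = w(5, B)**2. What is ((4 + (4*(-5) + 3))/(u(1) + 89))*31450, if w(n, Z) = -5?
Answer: -204425/57 ≈ -3586.4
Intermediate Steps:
u(B) = 25 (u(B) = (-5)**2 = 25)
((4 + (4*(-5) + 3))/(u(1) + 89))*31450 = ((4 + (4*(-5) + 3))/(25 + 89))*31450 = ((4 + (-20 + 3))/114)*31450 = ((4 - 17)*(1/114))*31450 = -13*1/114*31450 = -13/114*31450 = -204425/57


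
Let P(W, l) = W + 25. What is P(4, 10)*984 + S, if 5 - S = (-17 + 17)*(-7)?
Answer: 28541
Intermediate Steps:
P(W, l) = 25 + W
S = 5 (S = 5 - (-17 + 17)*(-7) = 5 - 0*(-7) = 5 - 1*0 = 5 + 0 = 5)
P(4, 10)*984 + S = (25 + 4)*984 + 5 = 29*984 + 5 = 28536 + 5 = 28541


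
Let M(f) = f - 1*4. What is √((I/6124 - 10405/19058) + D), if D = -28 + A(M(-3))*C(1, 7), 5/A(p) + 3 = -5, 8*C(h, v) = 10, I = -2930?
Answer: I*√405997872956624962/116711192 ≈ 5.4595*I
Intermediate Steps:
C(h, v) = 5/4 (C(h, v) = (⅛)*10 = 5/4)
M(f) = -4 + f (M(f) = f - 4 = -4 + f)
A(p) = -5/8 (A(p) = 5/(-3 - 5) = 5/(-8) = 5*(-⅛) = -5/8)
D = -921/32 (D = -28 - 5/8*5/4 = -28 - 25/32 = -921/32 ≈ -28.781)
√((I/6124 - 10405/19058) + D) = √((-2930/6124 - 10405/19058) - 921/32) = √((-2930*1/6124 - 10405*1/19058) - 921/32) = √((-1465/3062 - 10405/19058) - 921/32) = √(-14945020/14588899 - 921/32) = √(-13914616619/466844768) = I*√405997872956624962/116711192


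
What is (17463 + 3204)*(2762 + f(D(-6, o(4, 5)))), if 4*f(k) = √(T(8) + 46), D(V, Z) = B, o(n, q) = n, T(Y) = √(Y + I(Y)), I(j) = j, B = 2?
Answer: 57082254 + 103335*√2/4 ≈ 5.7119e+7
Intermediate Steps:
T(Y) = √2*√Y (T(Y) = √(Y + Y) = √(2*Y) = √2*√Y)
D(V, Z) = 2
f(k) = 5*√2/4 (f(k) = √(√2*√8 + 46)/4 = √(√2*(2*√2) + 46)/4 = √(4 + 46)/4 = √50/4 = (5*√2)/4 = 5*√2/4)
(17463 + 3204)*(2762 + f(D(-6, o(4, 5)))) = (17463 + 3204)*(2762 + 5*√2/4) = 20667*(2762 + 5*√2/4) = 57082254 + 103335*√2/4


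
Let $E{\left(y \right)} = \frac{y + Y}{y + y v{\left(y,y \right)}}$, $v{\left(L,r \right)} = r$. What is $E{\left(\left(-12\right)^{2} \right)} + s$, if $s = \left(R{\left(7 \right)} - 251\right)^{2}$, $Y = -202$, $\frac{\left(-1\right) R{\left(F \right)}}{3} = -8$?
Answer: $\frac{18550439}{360} \approx 51529.0$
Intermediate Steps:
$R{\left(F \right)} = 24$ ($R{\left(F \right)} = \left(-3\right) \left(-8\right) = 24$)
$E{\left(y \right)} = \frac{-202 + y}{y + y^{2}}$ ($E{\left(y \right)} = \frac{y - 202}{y + y y} = \frac{-202 + y}{y + y^{2}}$)
$s = 51529$ ($s = \left(24 - 251\right)^{2} = \left(-227\right)^{2} = 51529$)
$E{\left(\left(-12\right)^{2} \right)} + s = \frac{-202 + \left(-12\right)^{2}}{\left(-12\right)^{2} \left(1 + \left(-12\right)^{2}\right)} + 51529 = \frac{-202 + 144}{144 \left(1 + 144\right)} + 51529 = \frac{1}{144} \cdot \frac{1}{145} \left(-58\right) + 51529 = - \frac{1}{360} + 51529 = \frac{18550439}{360}$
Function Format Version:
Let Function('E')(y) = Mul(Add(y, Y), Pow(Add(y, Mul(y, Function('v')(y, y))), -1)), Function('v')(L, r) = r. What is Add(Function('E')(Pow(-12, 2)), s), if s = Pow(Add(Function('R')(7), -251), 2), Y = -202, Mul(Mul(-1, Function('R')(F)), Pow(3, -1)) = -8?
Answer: Rational(18550439, 360) ≈ 51529.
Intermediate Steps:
Function('R')(F) = 24 (Function('R')(F) = Mul(-3, -8) = 24)
Function('E')(y) = Mul(Pow(Add(y, Pow(y, 2)), -1), Add(-202, y)) (Function('E')(y) = Mul(Add(y, -202), Pow(Add(y, Mul(y, y)), -1)) = Mul(Add(-202, y), Pow(Add(y, Pow(y, 2)), -1)) = Mul(Pow(Add(y, Pow(y, 2)), -1), Add(-202, y)))
s = 51529 (s = Pow(Add(24, -251), 2) = Pow(-227, 2) = 51529)
Add(Function('E')(Pow(-12, 2)), s) = Add(Mul(Pow(Pow(-12, 2), -1), Pow(Add(1, Pow(-12, 2)), -1), Add(-202, Pow(-12, 2))), 51529) = Add(Mul(Pow(144, -1), Pow(Add(1, 144), -1), Add(-202, 144)), 51529) = Add(Mul(Rational(1, 144), Pow(145, -1), -58), 51529) = Add(Mul(Rational(1, 144), Rational(1, 145), -58), 51529) = Add(Rational(-1, 360), 51529) = Rational(18550439, 360)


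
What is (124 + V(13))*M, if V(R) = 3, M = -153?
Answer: -19431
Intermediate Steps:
(124 + V(13))*M = (124 + 3)*(-153) = 127*(-153) = -19431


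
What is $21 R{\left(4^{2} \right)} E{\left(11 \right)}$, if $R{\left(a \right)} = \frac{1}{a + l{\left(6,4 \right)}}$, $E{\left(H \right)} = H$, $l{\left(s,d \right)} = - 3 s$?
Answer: $- \frac{231}{2} \approx -115.5$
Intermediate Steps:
$R{\left(a \right)} = \frac{1}{-18 + a}$ ($R{\left(a \right)} = \frac{1}{a - 18} = \frac{1}{-18 + a}$)
$21 R{\left(4^{2} \right)} E{\left(11 \right)} = \frac{21}{-18 + 4^{2}} \cdot 11 = \frac{21}{-18 + 16} \cdot 11 = \frac{21}{-2} \cdot 11 = 21 \left(- \frac{1}{2}\right) 11 = \left(- \frac{21}{2}\right) 11 = - \frac{231}{2}$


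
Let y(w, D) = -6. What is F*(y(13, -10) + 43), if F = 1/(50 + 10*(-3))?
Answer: 37/20 ≈ 1.8500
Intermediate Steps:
F = 1/20 (F = 1/(50 - 30) = 1/20 ≈ 0.050000)
F*(y(13, -10) + 43) = (-6 + 43)/20 = (1/20)*37 = 37/20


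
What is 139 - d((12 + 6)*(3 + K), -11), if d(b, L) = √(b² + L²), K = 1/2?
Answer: 139 - √4090 ≈ 75.047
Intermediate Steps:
K = ½ ≈ 0.50000
d(b, L) = √(L² + b²)
139 - d((12 + 6)*(3 + K), -11) = 139 - √((-11)² + ((12 + 6)*(3 + ½))²) = 139 - √(121 + (18*(7/2))²) = 139 - √(121 + 63²) = 139 - √(121 + 3969) = 139 - √4090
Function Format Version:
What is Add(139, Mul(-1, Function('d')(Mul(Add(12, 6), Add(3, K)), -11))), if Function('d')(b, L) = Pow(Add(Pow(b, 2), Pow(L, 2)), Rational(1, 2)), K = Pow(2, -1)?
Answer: Add(139, Mul(-1, Pow(4090, Rational(1, 2)))) ≈ 75.047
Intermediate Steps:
K = Rational(1, 2) ≈ 0.50000
Function('d')(b, L) = Pow(Add(Pow(L, 2), Pow(b, 2)), Rational(1, 2))
Add(139, Mul(-1, Function('d')(Mul(Add(12, 6), Add(3, K)), -11))) = Add(139, Mul(-1, Pow(Add(Pow(-11, 2), Pow(Mul(Add(12, 6), Add(3, Rational(1, 2))), 2)), Rational(1, 2)))) = Add(139, Mul(-1, Pow(Add(121, Pow(Mul(18, Rational(7, 2)), 2)), Rational(1, 2)))) = Add(139, Mul(-1, Pow(Add(121, Pow(63, 2)), Rational(1, 2)))) = Add(139, Mul(-1, Pow(Add(121, 3969), Rational(1, 2)))) = Add(139, Mul(-1, Pow(4090, Rational(1, 2))))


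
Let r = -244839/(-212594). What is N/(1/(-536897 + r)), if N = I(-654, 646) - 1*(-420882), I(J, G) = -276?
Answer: -24004160228891637/106297 ≈ -2.2582e+11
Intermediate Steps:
r = 244839/212594 (r = -244839*(-1/212594) = 244839/212594 ≈ 1.1517)
N = 420606 (N = -276 - 1*(-420882) = -276 + 420882 = 420606)
N/(1/(-536897 + r)) = 420606/(1/(-536897 + 244839/212594)) = 420606/(1/(-114140835979/212594)) = 420606/(-212594/114140835979) = 420606*(-114140835979/212594) = -24004160228891637/106297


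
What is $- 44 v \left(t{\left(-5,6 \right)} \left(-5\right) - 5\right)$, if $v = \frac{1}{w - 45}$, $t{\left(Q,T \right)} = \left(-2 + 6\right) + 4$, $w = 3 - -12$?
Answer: $-66$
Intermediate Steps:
$w = 15$ ($w = 3 + 12 = 15$)
$t{\left(Q,T \right)} = 8$ ($t{\left(Q,T \right)} = 4 + 4 = 8$)
$v = - \frac{1}{30}$ ($v = \frac{1}{15 - 45} = \frac{1}{-30} = - \frac{1}{30} \approx -0.033333$)
$- 44 v \left(t{\left(-5,6 \right)} \left(-5\right) - 5\right) = \left(-44\right) \left(- \frac{1}{30}\right) \left(8 \left(-5\right) - 5\right) = \frac{22 \left(-40 - 5\right)}{15} = \frac{22}{15} \left(-45\right) = -66$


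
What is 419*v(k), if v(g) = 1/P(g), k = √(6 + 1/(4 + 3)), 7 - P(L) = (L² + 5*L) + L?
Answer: -2933/1800 - 2933*√301/1800 ≈ -29.899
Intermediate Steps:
P(L) = 7 - L² - 6*L (P(L) = 7 - ((L² + 5*L) + L) = 7 - (L² + 6*L) = 7 + (-L² - 6*L) = 7 - L² - 6*L)
k = √301/7 (k = √(6 + 1/7) = √(6 + ⅐) = √(43/7) = √301/7 ≈ 2.4785)
v(g) = 1/(7 - g² - 6*g)
419*v(k) = 419*(-1/(-7 + (√301/7)² + 6*(√301/7))) = 419*(-1/(-7 + 43/7 + 6*√301/7)) = 419*(-1/(-6/7 + 6*√301/7)) = -419/(-6/7 + 6*√301/7)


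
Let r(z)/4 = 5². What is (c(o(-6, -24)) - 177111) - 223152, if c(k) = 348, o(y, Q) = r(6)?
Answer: -399915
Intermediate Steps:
r(z) = 100 (r(z) = 4*5² = 4*25 = 100)
o(y, Q) = 100
(c(o(-6, -24)) - 177111) - 223152 = (348 - 177111) - 223152 = -176763 - 223152 = -399915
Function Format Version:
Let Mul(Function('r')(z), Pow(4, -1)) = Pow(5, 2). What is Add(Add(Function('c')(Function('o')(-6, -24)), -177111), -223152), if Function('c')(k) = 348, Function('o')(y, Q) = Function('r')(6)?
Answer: -399915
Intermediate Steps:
Function('r')(z) = 100 (Function('r')(z) = Mul(4, Pow(5, 2)) = Mul(4, 25) = 100)
Function('o')(y, Q) = 100
Add(Add(Function('c')(Function('o')(-6, -24)), -177111), -223152) = Add(Add(348, -177111), -223152) = Add(-176763, -223152) = -399915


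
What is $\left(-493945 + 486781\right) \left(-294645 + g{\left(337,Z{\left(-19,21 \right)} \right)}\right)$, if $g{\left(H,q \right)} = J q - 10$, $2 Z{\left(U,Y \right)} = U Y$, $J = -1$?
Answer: $2109479202$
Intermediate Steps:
$Z{\left(U,Y \right)} = \frac{U Y}{2}$
$g{\left(H,q \right)} = -10 - q$ ($g{\left(H,q \right)} = - q - 10 = -10 - q$)
$\left(-493945 + 486781\right) \left(-294645 + g{\left(337,Z{\left(-19,21 \right)} \right)}\right) = \left(-493945 + 486781\right) \left(-294645 - \left(10 + \frac{1}{2} \left(-19\right) 21\right)\right) = - 7164 \left(-294645 - - \frac{379}{2}\right) = - 7164 \left(-294645 + \left(-10 + \frac{399}{2}\right)\right) = - 7164 \left(-294645 + \frac{379}{2}\right) = \left(-7164\right) \left(- \frac{588911}{2}\right) = 2109479202$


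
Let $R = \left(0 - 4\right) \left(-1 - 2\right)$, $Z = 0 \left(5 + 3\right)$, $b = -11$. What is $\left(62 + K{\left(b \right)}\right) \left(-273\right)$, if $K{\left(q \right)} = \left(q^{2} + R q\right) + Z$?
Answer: $-13923$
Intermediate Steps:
$Z = 0$ ($Z = 0 \cdot 8 = 0$)
$R = 12$ ($R = \left(-4\right) \left(-3\right) = 12$)
$K{\left(q \right)} = q^{2} + 12 q$ ($K{\left(q \right)} = \left(q^{2} + 12 q\right) + 0 = q^{2} + 12 q$)
$\left(62 + K{\left(b \right)}\right) \left(-273\right) = \left(62 - 11 \left(12 - 11\right)\right) \left(-273\right) = \left(62 - 11\right) \left(-273\right) = 51 \left(-273\right) = -13923$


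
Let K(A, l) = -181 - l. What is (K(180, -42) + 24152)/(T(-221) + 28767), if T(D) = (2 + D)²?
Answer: 24013/76728 ≈ 0.31296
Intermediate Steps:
(K(180, -42) + 24152)/(T(-221) + 28767) = ((-181 - 1*(-42)) + 24152)/((2 - 221)² + 28767) = ((-181 + 42) + 24152)/((-219)² + 28767) = (-139 + 24152)/(47961 + 28767) = 24013/76728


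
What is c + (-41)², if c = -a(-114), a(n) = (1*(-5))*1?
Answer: 1686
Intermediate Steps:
a(n) = -5 (a(n) = -5*1 = -5)
c = 5 (c = -1*(-5) = 5)
c + (-41)² = 5 + (-41)² = 5 + 1681 = 1686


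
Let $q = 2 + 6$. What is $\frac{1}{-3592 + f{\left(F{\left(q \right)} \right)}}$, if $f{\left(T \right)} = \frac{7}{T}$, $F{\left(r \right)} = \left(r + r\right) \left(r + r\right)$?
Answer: $- \frac{256}{919545} \approx -0.0002784$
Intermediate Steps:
$q = 8$
$F{\left(r \right)} = 4 r^{2}$ ($F{\left(r \right)} = 2 r 2 r = 4 r^{2}$)
$\frac{1}{-3592 + f{\left(F{\left(q \right)} \right)}} = \frac{1}{-3592 + \frac{7}{4 \cdot 8^{2}}} = \frac{1}{-3592 + \frac{7}{4 \cdot 64}} = \frac{1}{-3592 + \frac{7}{256}} = \frac{1}{- \frac{919545}{256}} = - \frac{256}{919545}$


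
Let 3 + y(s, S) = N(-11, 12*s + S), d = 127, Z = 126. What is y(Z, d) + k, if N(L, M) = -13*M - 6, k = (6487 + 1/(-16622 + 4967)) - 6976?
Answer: -254137276/11655 ≈ -21805.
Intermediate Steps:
k = -5699296/11655 (k = (6487 + 1/(-11655)) - 6976 = (6487 - 1/11655) - 6976 = 75605984/11655 - 6976 = -5699296/11655 ≈ -489.00)
N(L, M) = -6 - 13*M
y(s, S) = -9 - 156*s - 13*S (y(s, S) = -3 + (-6 - 13*(12*s + S)) = -3 + (-6 - 13*(S + 12*s)) = -3 + (-6 + (-156*s - 13*S)) = -3 + (-6 - 156*s - 13*S) = -9 - 156*s - 13*S)
y(Z, d) + k = (-9 - 156*126 - 13*127) - 5699296/11655 = (-9 - 19656 - 1651) - 5699296/11655 = -21316 - 5699296/11655 = -254137276/11655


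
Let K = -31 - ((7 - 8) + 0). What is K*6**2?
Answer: -1080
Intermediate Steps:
K = -30 (K = -31 - (-1 + 0) = -31 - 1*(-1) = -31 + 1 = -30)
K*6**2 = -30*6**2 = -30*36 = -1080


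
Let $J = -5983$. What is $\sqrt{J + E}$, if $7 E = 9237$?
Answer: $\frac{2 i \sqrt{57127}}{7} \approx 68.289 i$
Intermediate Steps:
$E = \frac{9237}{7}$ ($E = \frac{1}{7} \cdot 9237 = \frac{9237}{7} \approx 1319.6$)
$\sqrt{J + E} = \sqrt{-5983 + \frac{9237}{7}} = \sqrt{- \frac{32644}{7}} = \frac{2 i \sqrt{57127}}{7}$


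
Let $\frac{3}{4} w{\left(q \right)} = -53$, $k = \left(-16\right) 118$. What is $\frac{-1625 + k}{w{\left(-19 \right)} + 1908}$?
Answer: $- \frac{10539}{5512} \approx -1.912$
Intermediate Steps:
$k = -1888$
$w{\left(q \right)} = - \frac{212}{3}$ ($w{\left(q \right)} = \frac{4}{3} \left(-53\right) = - \frac{212}{3}$)
$\frac{-1625 + k}{w{\left(-19 \right)} + 1908} = \frac{-1625 - 1888}{- \frac{212}{3} + 1908} = - \frac{3513}{\frac{5512}{3}} = \left(-3513\right) \frac{3}{5512} = - \frac{10539}{5512}$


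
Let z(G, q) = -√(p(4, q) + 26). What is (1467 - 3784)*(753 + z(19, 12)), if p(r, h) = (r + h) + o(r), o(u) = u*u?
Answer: -1744701 + 2317*√58 ≈ -1.7271e+6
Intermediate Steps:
o(u) = u²
p(r, h) = h + r + r² (p(r, h) = (r + h) + r² = (h + r) + r² = h + r + r²)
z(G, q) = -√(46 + q) (z(G, q) = -√((q + 4 + 4²) + 26) = -√((q + 4 + 16) + 26) = -√((20 + q) + 26) = -√(46 + q))
(1467 - 3784)*(753 + z(19, 12)) = (1467 - 3784)*(753 - √(46 + 12)) = -2317*(753 - √58) = -1744701 + 2317*√58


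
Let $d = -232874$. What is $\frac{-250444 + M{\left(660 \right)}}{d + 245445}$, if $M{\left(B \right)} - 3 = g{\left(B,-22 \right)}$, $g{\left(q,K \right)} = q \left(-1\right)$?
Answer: $- \frac{251101}{12571} \approx -19.975$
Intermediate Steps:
$g{\left(q,K \right)} = - q$
$M{\left(B \right)} = 3 - B$
$\frac{-250444 + M{\left(660 \right)}}{d + 245445} = \frac{-250444 + \left(3 - 660\right)}{-232874 + 245445} = \frac{-250444 + \left(3 - 660\right)}{12571} = \left(-250444 - 657\right) \frac{1}{12571} = \left(-251101\right) \frac{1}{12571} = - \frac{251101}{12571}$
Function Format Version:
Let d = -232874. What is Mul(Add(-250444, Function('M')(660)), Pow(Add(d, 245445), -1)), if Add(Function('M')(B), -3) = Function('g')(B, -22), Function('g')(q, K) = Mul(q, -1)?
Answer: Rational(-251101, 12571) ≈ -19.975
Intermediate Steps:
Function('g')(q, K) = Mul(-1, q)
Function('M')(B) = Add(3, Mul(-1, B))
Mul(Add(-250444, Function('M')(660)), Pow(Add(d, 245445), -1)) = Mul(Add(-250444, Add(3, Mul(-1, 660))), Pow(Add(-232874, 245445), -1)) = Mul(Add(-250444, Add(3, -660)), Pow(12571, -1)) = Mul(Add(-250444, -657), Rational(1, 12571)) = Mul(-251101, Rational(1, 12571)) = Rational(-251101, 12571)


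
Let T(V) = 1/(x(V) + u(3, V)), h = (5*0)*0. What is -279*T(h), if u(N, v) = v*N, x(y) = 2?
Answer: -279/2 ≈ -139.50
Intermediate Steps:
h = 0 (h = 0*0 = 0)
u(N, v) = N*v
T(V) = 1/(2 + 3*V)
-279*T(h) = -279/(2 + 3*0) = -279/(2 + 0) = -279/2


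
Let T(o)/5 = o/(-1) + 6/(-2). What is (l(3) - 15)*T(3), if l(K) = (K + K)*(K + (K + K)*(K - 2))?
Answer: -1170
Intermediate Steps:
T(o) = -15 - 5*o (T(o) = 5*(o/(-1) + 6/(-2)) = 5*(o*(-1) + 6*(-½)) = 5*(-o - 3) = 5*(-3 - o) = -15 - 5*o)
l(K) = 2*K*(K + 2*K*(-2 + K)) (l(K) = (2*K)*(K + (2*K)*(-2 + K)) = (2*K)*(K + 2*K*(-2 + K)) = 2*K*(K + 2*K*(-2 + K)))
(l(3) - 15)*T(3) = (3²*(-6 + 4*3) - 15)*(-15 - 5*3) = (9*(-6 + 12) - 15)*(-15 - 15) = (9*6 - 15)*(-30) = (54 - 15)*(-30) = 39*(-30) = -1170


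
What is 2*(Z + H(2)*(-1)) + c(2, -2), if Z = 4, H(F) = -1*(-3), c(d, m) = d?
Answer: 4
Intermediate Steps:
H(F) = 3
2*(Z + H(2)*(-1)) + c(2, -2) = 2*(4 + 3*(-1)) + 2 = 2*(4 - 3) + 2 = 2*1 + 2 = 2 + 2 = 4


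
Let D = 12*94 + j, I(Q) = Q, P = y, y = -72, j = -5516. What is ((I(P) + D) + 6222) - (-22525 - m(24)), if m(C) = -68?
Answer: 24219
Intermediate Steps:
P = -72
D = -4388 (D = 12*94 - 5516 = 1128 - 5516 = -4388)
((I(P) + D) + 6222) - (-22525 - m(24)) = ((-72 - 4388) + 6222) - (-22525 - 1*(-68)) = (-4460 + 6222) - (-22525 + 68) = 1762 - 1*(-22457) = 1762 + 22457 = 24219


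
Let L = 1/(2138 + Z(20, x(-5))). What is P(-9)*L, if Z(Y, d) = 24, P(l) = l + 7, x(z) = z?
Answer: -1/1081 ≈ -0.00092507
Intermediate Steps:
P(l) = 7 + l
L = 1/2162 (L = 1/(2138 + 24) = 1/2162 ≈ 0.00046253)
P(-9)*L = (7 - 9)*(1/2162) = -2*1/2162 = -1/1081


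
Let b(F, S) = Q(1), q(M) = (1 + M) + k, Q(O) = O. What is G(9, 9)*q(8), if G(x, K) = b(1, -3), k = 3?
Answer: 12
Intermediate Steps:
q(M) = 4 + M (q(M) = (1 + M) + 3 = 4 + M)
b(F, S) = 1
G(x, K) = 1
G(9, 9)*q(8) = 1*(4 + 8) = 1*12 = 12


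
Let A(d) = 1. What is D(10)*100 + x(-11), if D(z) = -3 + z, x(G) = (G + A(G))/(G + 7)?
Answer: 1405/2 ≈ 702.50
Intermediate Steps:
x(G) = (1 + G)/(7 + G) (x(G) = (G + 1)/(G + 7) = (1 + G)/(7 + G))
D(10)*100 + x(-11) = (-3 + 10)*100 + (1 - 11)/(7 - 11) = 7*100 - 10/(-4) = 700 - ¼*(-10) = 700 + 5/2 = 1405/2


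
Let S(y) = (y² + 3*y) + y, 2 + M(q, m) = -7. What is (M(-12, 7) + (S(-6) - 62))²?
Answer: 3481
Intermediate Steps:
M(q, m) = -9 (M(q, m) = -2 - 7 = -9)
S(y) = y² + 4*y
(M(-12, 7) + (S(-6) - 62))² = (-9 + (-6*(4 - 6) - 62))² = (-9 + (-6*(-2) - 62))² = (-9 + (12 - 62))² = (-9 - 50)² = (-59)² = 3481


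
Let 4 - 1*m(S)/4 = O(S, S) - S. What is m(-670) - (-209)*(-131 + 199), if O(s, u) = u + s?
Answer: 16908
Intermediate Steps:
O(s, u) = s + u
m(S) = 16 - 4*S (m(S) = 16 - 4*((S + S) - S) = 16 - 4*(2*S - S) = 16 - 4*S)
m(-670) - (-209)*(-131 + 199) = (16 - 4*(-670)) - (-209)*(-131 + 199) = (16 + 2680) - (-209)*68 = 2696 - 1*(-14212) = 2696 + 14212 = 16908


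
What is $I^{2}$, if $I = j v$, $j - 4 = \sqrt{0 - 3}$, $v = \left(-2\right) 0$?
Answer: $0$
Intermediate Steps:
$v = 0$
$j = 4 + i \sqrt{3}$ ($j = 4 + \sqrt{0 - 3} = 4 + \sqrt{-3} = 4 + i \sqrt{3} \approx 4.0 + 1.732 i$)
$I = 0$ ($I = \left(4 + i \sqrt{3}\right) 0 = 0$)
$I^{2} = 0^{2} = 0$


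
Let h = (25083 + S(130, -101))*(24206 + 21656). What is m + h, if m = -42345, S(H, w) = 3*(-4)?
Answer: 1149763857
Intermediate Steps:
S(H, w) = -12
h = 1149806202 (h = (25083 - 12)*(24206 + 21656) = 25071*45862 = 1149806202)
m + h = -42345 + 1149806202 = 1149763857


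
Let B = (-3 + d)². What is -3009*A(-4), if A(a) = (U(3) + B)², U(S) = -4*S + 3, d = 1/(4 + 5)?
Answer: -2817427/2187 ≈ -1288.3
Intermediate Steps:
d = ⅑ (d = 1/9 = ⅑ ≈ 0.11111)
U(S) = 3 - 4*S
B = 676/81 (B = (-3 + ⅑)² = (-26/9)² = 676/81 ≈ 8.3457)
A(a) = 2809/6561 (A(a) = ((3 - 4*3) + 676/81)² = ((3 - 12) + 676/81)² = (-9 + 676/81)² = (-53/81)² = 2809/6561)
-3009*A(-4) = -3009*2809/6561 = -2817427/2187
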